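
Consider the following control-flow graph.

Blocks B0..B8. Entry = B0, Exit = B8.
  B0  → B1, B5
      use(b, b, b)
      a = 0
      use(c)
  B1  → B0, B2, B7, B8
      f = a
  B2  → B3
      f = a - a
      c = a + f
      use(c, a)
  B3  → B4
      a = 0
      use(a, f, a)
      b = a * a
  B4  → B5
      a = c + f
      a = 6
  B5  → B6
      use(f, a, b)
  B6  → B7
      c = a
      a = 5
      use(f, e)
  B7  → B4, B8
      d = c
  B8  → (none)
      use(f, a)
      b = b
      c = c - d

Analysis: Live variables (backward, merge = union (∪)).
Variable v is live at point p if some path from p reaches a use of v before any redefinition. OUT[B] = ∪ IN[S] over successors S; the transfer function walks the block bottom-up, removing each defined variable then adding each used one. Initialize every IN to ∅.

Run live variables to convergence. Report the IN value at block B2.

Fixpoint table:
  B0:  IN={b, c, d, e, f}  OUT={a, b, c, d, e, f}
  B1:  IN={a, b, c, d, e}  OUT={a, b, c, d, e, f}
  B2:  IN={a, e}  OUT={c, e, f}
  B3:  IN={c, e, f}  OUT={b, c, e, f}
  B4:  IN={b, c, e, f}  OUT={a, b, e, f}
  B5:  IN={a, b, e, f}  OUT={a, b, e, f}
  B6:  IN={a, b, e, f}  OUT={a, b, c, e, f}
  B7:  IN={a, b, c, e, f}  OUT={a, b, c, d, e, f}
  B8:  IN={a, b, c, d, f}  OUT={}

Merge at B2: OUT[B2] = IN[B3] = {c, e, f}
Applying B2's transfer function to that OUT value gives IN[B2] (row B2 above).

Answer: {a, e}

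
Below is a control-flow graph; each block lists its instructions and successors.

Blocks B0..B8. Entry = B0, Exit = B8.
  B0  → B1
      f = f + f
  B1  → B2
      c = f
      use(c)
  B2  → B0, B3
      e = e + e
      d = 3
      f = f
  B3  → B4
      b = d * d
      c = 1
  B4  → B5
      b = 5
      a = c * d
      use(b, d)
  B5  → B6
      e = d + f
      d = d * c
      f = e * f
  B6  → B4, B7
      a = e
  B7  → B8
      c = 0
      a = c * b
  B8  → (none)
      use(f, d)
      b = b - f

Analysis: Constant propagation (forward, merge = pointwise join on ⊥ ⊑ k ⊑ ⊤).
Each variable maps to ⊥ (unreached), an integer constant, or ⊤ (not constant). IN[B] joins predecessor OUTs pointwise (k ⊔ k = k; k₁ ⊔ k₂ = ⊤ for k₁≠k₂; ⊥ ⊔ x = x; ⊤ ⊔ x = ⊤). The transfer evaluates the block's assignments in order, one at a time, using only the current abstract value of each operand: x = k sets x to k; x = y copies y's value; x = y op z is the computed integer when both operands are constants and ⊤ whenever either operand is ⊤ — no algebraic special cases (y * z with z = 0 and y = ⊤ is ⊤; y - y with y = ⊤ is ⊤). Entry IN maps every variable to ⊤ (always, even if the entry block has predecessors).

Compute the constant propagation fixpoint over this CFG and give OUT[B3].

Answer: {a: ⊤, b: 9, c: 1, d: 3, e: ⊤, f: ⊤}

Working:
Per-block solution:
  B0: | IN=(all ⊤) | OUT=(all ⊤)
  B1: | IN=(all ⊤) | OUT=(all ⊤)
  B2: | IN=(all ⊤) | OUT={d:3; rest ⊤}
  B3: | IN={d:3; rest ⊤} | OUT={b:9, c:1, d:3; rest ⊤}
  B4: | IN={c:1, d:3; rest ⊤} | OUT={a:3, b:5, c:1, d:3; rest ⊤}
  B5: | IN={a:3, b:5, c:1, d:3; rest ⊤} | OUT={a:3, b:5, c:1, d:3; rest ⊤}
  B6: | IN={a:3, b:5, c:1, d:3; rest ⊤} | OUT={b:5, c:1, d:3; rest ⊤}
  B7: | IN={b:5, c:1, d:3; rest ⊤} | OUT={a:0, b:5, c:0, d:3; rest ⊤}
  B8: | IN={a:0, b:5, c:0, d:3; rest ⊤} | OUT={a:0, c:0, d:3; rest ⊤}

Merge at B3: IN[B3] = OUT[B2] = {a: ⊤, b: ⊤, c: ⊤, d: 3, e: ⊤, f: ⊤}
Applying B3's transfer function to that IN value gives OUT[B3] (row B3 above).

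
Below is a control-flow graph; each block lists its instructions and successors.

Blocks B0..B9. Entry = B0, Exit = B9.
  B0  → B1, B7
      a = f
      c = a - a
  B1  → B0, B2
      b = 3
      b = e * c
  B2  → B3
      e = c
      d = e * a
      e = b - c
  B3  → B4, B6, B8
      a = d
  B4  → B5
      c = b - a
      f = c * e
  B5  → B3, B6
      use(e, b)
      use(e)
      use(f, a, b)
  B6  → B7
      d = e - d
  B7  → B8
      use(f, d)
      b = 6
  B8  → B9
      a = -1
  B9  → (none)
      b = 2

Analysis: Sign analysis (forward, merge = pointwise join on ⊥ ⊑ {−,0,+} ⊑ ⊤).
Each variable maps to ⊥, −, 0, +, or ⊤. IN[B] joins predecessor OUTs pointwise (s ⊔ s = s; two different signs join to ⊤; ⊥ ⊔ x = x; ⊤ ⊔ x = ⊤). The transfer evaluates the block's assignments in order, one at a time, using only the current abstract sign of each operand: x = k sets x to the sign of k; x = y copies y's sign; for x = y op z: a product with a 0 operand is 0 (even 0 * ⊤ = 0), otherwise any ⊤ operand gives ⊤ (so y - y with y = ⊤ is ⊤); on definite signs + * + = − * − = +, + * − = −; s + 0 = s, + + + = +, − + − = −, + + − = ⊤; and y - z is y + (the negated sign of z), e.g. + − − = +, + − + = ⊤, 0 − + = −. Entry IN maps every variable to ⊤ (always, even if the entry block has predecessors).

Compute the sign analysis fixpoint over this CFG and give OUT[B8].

Answer: {a: -, b: ⊤, c: ⊤, d: ⊤, e: ⊤, f: ⊤}

Derivation:
Fixpoint table:
  B0:   IN=(all ⊤)   OUT=(all ⊤)
  B1:   IN=(all ⊤)   OUT=(all ⊤)
  B2:   IN=(all ⊤)   OUT=(all ⊤)
  B3:   IN=(all ⊤)   OUT=(all ⊤)
  B4:   IN=(all ⊤)   OUT=(all ⊤)
  B5:   IN=(all ⊤)   OUT=(all ⊤)
  B6:   IN=(all ⊤)   OUT=(all ⊤)
  B7:   IN=(all ⊤)   OUT={b:+; rest ⊤}
  B8:   IN=(all ⊤)   OUT={a:-; rest ⊤}
  B9:   IN={a:-; rest ⊤}   OUT={a:-, b:+; rest ⊤}

Merge at B8: IN[B8] = OUT[B3] ⊔ OUT[B7] = {a: ⊤, b: ⊤, c: ⊤, d: ⊤, e: ⊤, f: ⊤}
Applying B8's transfer function to that IN value gives OUT[B8] (row B8 above).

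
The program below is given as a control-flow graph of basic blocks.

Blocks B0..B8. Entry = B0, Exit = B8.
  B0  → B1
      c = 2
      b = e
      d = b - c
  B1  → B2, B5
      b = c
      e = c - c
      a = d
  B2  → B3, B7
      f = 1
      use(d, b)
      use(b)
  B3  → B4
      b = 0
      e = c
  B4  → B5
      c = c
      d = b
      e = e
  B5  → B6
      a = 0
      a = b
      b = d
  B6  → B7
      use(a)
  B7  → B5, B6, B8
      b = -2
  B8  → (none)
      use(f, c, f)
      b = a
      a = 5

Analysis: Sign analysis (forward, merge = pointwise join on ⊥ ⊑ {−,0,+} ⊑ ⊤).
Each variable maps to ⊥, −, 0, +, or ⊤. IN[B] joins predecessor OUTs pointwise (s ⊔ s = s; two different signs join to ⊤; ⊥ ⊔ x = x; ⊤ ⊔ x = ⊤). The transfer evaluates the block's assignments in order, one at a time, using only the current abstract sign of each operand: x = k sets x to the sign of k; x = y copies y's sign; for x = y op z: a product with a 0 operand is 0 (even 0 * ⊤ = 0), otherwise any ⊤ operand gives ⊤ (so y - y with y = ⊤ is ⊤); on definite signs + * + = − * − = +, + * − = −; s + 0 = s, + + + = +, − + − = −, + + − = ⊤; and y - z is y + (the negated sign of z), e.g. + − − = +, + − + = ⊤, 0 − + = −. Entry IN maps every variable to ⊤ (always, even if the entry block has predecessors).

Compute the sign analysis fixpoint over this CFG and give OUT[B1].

Answer: {a: ⊤, b: +, c: +, d: ⊤, e: ⊤, f: ⊤}

Working:
Fixpoint table:
  B0:   IN=(all ⊤)   OUT={c:+; rest ⊤}
  B1:   IN={c:+; rest ⊤}   OUT={b:+, c:+; rest ⊤}
  B2:   IN={b:+, c:+; rest ⊤}   OUT={b:+, c:+, f:+; rest ⊤}
  B3:   IN={b:+, c:+, f:+; rest ⊤}   OUT={b:0, c:+, e:+, f:+; rest ⊤}
  B4:   IN={b:0, c:+, e:+, f:+; rest ⊤}   OUT={b:0, c:+, d:0, e:+, f:+; rest ⊤}
  B5:   IN={c:+; rest ⊤}   OUT={c:+; rest ⊤}
  B6:   IN={c:+; rest ⊤}   OUT={c:+; rest ⊤}
  B7:   IN={c:+; rest ⊤}   OUT={b:-, c:+; rest ⊤}
  B8:   IN={b:-, c:+; rest ⊤}   OUT={a:+, c:+; rest ⊤}

Merge at B1: IN[B1] = OUT[B0] = {a: ⊤, b: ⊤, c: +, d: ⊤, e: ⊤, f: ⊤}
Applying B1's transfer function to that IN value gives OUT[B1] (row B1 above).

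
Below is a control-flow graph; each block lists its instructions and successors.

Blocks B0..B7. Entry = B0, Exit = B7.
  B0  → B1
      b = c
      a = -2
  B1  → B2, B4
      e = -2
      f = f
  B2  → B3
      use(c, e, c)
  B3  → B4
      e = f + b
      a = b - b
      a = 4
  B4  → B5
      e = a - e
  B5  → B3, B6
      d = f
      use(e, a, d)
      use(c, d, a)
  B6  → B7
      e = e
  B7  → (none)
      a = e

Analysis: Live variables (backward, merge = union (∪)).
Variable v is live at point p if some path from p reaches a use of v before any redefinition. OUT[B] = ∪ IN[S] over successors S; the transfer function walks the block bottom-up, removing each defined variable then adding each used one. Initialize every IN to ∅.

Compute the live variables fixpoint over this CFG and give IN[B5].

Fixpoint table:
  B0:   IN={c, f}   OUT={a, b, c, f}
  B1:   IN={a, b, c, f}   OUT={a, b, c, e, f}
  B2:   IN={b, c, e, f}   OUT={b, c, f}
  B3:   IN={b, c, f}   OUT={a, b, c, e, f}
  B4:   IN={a, b, c, e, f}   OUT={a, b, c, e, f}
  B5:   IN={a, b, c, e, f}   OUT={b, c, e, f}
  B6:   IN={e}   OUT={e}
  B7:   IN={e}   OUT={}

Merge at B5: OUT[B5] = IN[B3] ⊔ IN[B6] = {b, c, e, f}
Applying B5's transfer function to that OUT value gives IN[B5] (row B5 above).

Answer: {a, b, c, e, f}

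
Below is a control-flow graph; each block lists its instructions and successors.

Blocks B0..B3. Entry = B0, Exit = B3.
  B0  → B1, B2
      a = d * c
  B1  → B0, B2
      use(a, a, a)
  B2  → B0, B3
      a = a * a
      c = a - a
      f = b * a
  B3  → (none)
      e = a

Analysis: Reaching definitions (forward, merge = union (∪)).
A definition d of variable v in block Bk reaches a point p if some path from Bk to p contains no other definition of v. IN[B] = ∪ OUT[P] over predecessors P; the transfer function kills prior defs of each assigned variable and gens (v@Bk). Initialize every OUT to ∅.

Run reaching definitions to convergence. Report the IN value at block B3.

Answer: {a@B2, c@B2, f@B2}

Working:
Per-block solution:
  B0: | IN={a@B0, a@B2, c@B2, f@B2} | OUT={a@B0, c@B2, f@B2}
  B1: | IN={a@B0, c@B2, f@B2} | OUT={a@B0, c@B2, f@B2}
  B2: | IN={a@B0, c@B2, f@B2} | OUT={a@B2, c@B2, f@B2}
  B3: | IN={a@B2, c@B2, f@B2} | OUT={a@B2, c@B2, e@B3, f@B2}

Merge at B3: IN[B3] = OUT[B2] = {a@B2, c@B2, f@B2}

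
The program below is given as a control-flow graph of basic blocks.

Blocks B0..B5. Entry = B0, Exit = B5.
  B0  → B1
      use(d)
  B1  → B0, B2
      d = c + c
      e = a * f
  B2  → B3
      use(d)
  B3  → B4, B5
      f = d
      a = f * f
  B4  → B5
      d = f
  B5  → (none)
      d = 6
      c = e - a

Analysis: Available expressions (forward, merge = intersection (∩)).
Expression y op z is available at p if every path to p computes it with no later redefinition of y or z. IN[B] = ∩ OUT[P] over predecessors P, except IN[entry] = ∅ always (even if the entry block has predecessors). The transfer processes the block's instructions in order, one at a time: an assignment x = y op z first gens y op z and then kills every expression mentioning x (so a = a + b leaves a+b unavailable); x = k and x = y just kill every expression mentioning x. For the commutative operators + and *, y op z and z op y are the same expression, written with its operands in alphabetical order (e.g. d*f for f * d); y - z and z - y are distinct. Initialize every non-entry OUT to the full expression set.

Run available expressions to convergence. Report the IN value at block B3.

Per-block solution:
  B0:  IN={}  OUT={}
  B1:  IN={}  OUT={a*f, c+c}
  B2:  IN={a*f, c+c}  OUT={a*f, c+c}
  B3:  IN={a*f, c+c}  OUT={c+c, f*f}
  B4:  IN={c+c, f*f}  OUT={c+c, f*f}
  B5:  IN={c+c, f*f}  OUT={e-a, f*f}

Merge at B3: IN[B3] = OUT[B2] = {a*f, c+c}

Answer: {a*f, c+c}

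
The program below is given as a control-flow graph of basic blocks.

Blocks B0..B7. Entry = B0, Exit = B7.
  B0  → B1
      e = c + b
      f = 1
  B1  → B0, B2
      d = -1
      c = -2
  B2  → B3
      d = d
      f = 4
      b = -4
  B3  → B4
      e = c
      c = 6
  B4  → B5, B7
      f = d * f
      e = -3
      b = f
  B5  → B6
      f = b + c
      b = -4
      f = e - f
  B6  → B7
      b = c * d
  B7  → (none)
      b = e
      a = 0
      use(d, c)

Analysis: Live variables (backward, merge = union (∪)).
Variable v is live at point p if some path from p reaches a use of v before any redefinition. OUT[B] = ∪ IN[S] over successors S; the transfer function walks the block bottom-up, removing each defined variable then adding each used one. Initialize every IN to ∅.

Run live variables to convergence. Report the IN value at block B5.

Answer: {b, c, d, e}

Working:
Per-block solution:
  B0:   IN={b, c}   OUT={b}
  B1:   IN={b}   OUT={b, c, d}
  B2:   IN={c, d}   OUT={c, d, f}
  B3:   IN={c, d, f}   OUT={c, d, f}
  B4:   IN={c, d, f}   OUT={b, c, d, e}
  B5:   IN={b, c, d, e}   OUT={c, d, e}
  B6:   IN={c, d, e}   OUT={c, d, e}
  B7:   IN={c, d, e}   OUT={}

Merge at B5: OUT[B5] = IN[B6] = {c, d, e}
Applying B5's transfer function to that OUT value gives IN[B5] (row B5 above).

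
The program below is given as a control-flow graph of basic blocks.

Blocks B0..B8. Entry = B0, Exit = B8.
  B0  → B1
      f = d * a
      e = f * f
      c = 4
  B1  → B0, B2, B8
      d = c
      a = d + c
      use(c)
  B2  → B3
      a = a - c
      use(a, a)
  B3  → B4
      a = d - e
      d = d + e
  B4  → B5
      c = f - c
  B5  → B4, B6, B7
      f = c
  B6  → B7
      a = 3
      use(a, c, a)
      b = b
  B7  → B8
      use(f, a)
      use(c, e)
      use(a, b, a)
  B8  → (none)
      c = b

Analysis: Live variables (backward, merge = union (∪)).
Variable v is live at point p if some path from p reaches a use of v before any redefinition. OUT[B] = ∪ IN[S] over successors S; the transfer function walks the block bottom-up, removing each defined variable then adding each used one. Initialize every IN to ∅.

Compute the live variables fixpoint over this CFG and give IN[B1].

Fixpoint table:
  B0:  IN={a, b, d}  OUT={b, c, e, f}
  B1:  IN={b, c, e, f}  OUT={a, b, c, d, e, f}
  B2:  IN={a, b, c, d, e, f}  OUT={b, c, d, e, f}
  B3:  IN={b, c, d, e, f}  OUT={a, b, c, e, f}
  B4:  IN={a, b, c, e, f}  OUT={a, b, c, e}
  B5:  IN={a, b, c, e}  OUT={a, b, c, e, f}
  B6:  IN={b, c, e, f}  OUT={a, b, c, e, f}
  B7:  IN={a, b, c, e, f}  OUT={b}
  B8:  IN={b}  OUT={}

Merge at B1: OUT[B1] = IN[B0] ⊔ IN[B2] ⊔ IN[B8] = {a, b, c, d, e, f}
Applying B1's transfer function to that OUT value gives IN[B1] (row B1 above).

Answer: {b, c, e, f}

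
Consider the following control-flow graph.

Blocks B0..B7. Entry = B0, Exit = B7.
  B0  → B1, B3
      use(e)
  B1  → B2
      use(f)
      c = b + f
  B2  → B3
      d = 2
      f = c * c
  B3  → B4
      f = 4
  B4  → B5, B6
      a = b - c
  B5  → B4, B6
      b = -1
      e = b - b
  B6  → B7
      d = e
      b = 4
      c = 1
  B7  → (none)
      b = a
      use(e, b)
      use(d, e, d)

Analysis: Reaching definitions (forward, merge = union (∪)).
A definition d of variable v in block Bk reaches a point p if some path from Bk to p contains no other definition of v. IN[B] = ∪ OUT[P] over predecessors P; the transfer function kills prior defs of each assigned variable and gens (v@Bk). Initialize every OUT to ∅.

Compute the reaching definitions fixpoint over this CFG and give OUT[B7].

Answer: {a@B4, b@B7, c@B6, d@B6, e@B5, f@B3}

Working:
Per-block solution:
  B0:   IN={}   OUT={}
  B1:   IN={}   OUT={c@B1}
  B2:   IN={c@B1}   OUT={c@B1, d@B2, f@B2}
  B3:   IN={c@B1, d@B2, f@B2}   OUT={c@B1, d@B2, f@B3}
  B4:   IN={a@B4, b@B5, c@B1, d@B2, e@B5, f@B3}   OUT={a@B4, b@B5, c@B1, d@B2, e@B5, f@B3}
  B5:   IN={a@B4, b@B5, c@B1, d@B2, e@B5, f@B3}   OUT={a@B4, b@B5, c@B1, d@B2, e@B5, f@B3}
  B6:   IN={a@B4, b@B5, c@B1, d@B2, e@B5, f@B3}   OUT={a@B4, b@B6, c@B6, d@B6, e@B5, f@B3}
  B7:   IN={a@B4, b@B6, c@B6, d@B6, e@B5, f@B3}   OUT={a@B4, b@B7, c@B6, d@B6, e@B5, f@B3}

Merge at B7: IN[B7] = OUT[B6] = {a@B4, b@B6, c@B6, d@B6, e@B5, f@B3}
Applying B7's transfer function to that IN value gives OUT[B7] (row B7 above).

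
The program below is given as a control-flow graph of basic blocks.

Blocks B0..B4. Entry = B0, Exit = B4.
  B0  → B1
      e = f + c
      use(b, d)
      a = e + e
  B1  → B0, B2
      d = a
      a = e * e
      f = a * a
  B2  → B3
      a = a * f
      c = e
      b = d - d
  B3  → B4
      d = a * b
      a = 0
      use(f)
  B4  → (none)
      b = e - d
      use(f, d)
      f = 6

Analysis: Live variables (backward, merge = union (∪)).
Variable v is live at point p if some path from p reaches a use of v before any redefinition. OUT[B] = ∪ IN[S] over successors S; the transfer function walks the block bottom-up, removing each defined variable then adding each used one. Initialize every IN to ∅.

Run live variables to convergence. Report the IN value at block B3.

Answer: {a, b, e, f}

Trace:
Converged values:
  B0:   IN={b, c, d, f}   OUT={a, b, c, e}
  B1:   IN={a, b, c, e}   OUT={a, b, c, d, e, f}
  B2:   IN={a, d, e, f}   OUT={a, b, e, f}
  B3:   IN={a, b, e, f}   OUT={d, e, f}
  B4:   IN={d, e, f}   OUT={}

Merge at B3: OUT[B3] = IN[B4] = {d, e, f}
Applying B3's transfer function to that OUT value gives IN[B3] (row B3 above).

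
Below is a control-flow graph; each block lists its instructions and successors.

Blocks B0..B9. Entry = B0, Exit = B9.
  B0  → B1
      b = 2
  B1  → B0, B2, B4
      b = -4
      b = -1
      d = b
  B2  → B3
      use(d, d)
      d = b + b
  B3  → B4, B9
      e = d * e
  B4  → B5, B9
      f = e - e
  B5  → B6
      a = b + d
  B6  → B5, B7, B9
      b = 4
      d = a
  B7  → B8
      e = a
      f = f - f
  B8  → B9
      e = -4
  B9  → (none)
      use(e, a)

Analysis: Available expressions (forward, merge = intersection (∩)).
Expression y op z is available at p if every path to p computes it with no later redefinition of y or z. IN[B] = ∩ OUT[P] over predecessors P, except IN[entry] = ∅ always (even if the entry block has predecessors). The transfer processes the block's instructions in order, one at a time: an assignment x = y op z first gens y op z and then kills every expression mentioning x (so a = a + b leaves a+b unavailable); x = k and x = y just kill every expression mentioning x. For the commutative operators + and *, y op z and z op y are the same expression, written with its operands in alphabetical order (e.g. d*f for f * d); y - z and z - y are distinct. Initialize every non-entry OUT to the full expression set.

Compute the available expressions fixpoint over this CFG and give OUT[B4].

Fixpoint table:
  B0:  IN={}  OUT={}
  B1:  IN={}  OUT={}
  B2:  IN={}  OUT={b+b}
  B3:  IN={b+b}  OUT={b+b}
  B4:  IN={}  OUT={e-e}
  B5:  IN={e-e}  OUT={b+d, e-e}
  B6:  IN={b+d, e-e}  OUT={e-e}
  B7:  IN={e-e}  OUT={}
  B8:  IN={}  OUT={}
  B9:  IN={}  OUT={}

Merge at B4: IN[B4] = OUT[B1] ∩ OUT[B3] = {}
Applying B4's transfer function to that IN value gives OUT[B4] (row B4 above).

Answer: {e-e}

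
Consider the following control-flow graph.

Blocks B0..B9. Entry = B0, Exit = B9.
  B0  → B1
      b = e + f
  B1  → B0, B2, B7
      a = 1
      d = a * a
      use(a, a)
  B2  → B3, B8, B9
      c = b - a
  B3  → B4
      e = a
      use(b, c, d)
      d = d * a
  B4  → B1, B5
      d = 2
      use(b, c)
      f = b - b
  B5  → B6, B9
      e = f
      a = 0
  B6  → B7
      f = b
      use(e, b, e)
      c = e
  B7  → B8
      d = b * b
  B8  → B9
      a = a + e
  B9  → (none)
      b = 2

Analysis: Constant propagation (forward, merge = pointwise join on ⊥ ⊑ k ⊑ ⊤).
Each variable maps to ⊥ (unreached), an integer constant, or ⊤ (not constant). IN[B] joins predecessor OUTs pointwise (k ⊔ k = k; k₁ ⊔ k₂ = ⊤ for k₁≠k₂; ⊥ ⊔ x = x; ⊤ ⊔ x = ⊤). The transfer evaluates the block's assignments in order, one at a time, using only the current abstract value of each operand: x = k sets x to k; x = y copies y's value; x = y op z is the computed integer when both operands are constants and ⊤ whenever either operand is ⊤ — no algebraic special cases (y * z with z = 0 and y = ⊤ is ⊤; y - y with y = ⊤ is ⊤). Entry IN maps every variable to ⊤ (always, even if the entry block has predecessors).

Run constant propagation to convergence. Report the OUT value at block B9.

Answer: {a: ⊤, b: 2, c: ⊤, d: ⊤, e: ⊤, f: ⊤}

Derivation:
Per-block solution:
  B0:  IN=(all ⊤)  OUT=(all ⊤)
  B1:  IN=(all ⊤)  OUT={a:1, d:1; rest ⊤}
  B2:  IN={a:1, d:1; rest ⊤}  OUT={a:1, d:1; rest ⊤}
  B3:  IN={a:1, d:1; rest ⊤}  OUT={a:1, d:1, e:1; rest ⊤}
  B4:  IN={a:1, d:1, e:1; rest ⊤}  OUT={a:1, d:2, e:1; rest ⊤}
  B5:  IN={a:1, d:2, e:1; rest ⊤}  OUT={a:0, d:2; rest ⊤}
  B6:  IN={a:0, d:2; rest ⊤}  OUT={a:0, d:2; rest ⊤}
  B7:  IN=(all ⊤)  OUT=(all ⊤)
  B8:  IN=(all ⊤)  OUT=(all ⊤)
  B9:  IN=(all ⊤)  OUT={b:2; rest ⊤}

Merge at B9: IN[B9] = OUT[B2] ⊔ OUT[B5] ⊔ OUT[B8] = {a: ⊤, b: ⊤, c: ⊤, d: ⊤, e: ⊤, f: ⊤}
Applying B9's transfer function to that IN value gives OUT[B9] (row B9 above).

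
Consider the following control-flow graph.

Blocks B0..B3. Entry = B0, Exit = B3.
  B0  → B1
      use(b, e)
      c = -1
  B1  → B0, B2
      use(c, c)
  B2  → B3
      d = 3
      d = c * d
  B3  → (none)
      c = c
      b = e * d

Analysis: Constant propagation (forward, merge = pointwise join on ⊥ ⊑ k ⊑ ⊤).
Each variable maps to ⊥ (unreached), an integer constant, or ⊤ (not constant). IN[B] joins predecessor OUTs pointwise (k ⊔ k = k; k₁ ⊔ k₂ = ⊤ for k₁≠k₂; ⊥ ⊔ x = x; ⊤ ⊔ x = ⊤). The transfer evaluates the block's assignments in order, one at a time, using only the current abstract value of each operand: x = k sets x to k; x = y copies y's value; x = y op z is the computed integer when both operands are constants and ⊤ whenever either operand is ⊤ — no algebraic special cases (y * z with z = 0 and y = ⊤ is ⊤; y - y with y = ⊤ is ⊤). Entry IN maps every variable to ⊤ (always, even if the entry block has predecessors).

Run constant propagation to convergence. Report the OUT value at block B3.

Converged values:
  B0:  IN=(all ⊤)  OUT={c:-1; rest ⊤}
  B1:  IN={c:-1; rest ⊤}  OUT={c:-1; rest ⊤}
  B2:  IN={c:-1; rest ⊤}  OUT={c:-1, d:-3; rest ⊤}
  B3:  IN={c:-1, d:-3; rest ⊤}  OUT={c:-1, d:-3; rest ⊤}

Merge at B3: IN[B3] = OUT[B2] = {a: ⊤, b: ⊤, c: -1, d: -3, e: ⊤, f: ⊤}
Applying B3's transfer function to that IN value gives OUT[B3] (row B3 above).

Answer: {a: ⊤, b: ⊤, c: -1, d: -3, e: ⊤, f: ⊤}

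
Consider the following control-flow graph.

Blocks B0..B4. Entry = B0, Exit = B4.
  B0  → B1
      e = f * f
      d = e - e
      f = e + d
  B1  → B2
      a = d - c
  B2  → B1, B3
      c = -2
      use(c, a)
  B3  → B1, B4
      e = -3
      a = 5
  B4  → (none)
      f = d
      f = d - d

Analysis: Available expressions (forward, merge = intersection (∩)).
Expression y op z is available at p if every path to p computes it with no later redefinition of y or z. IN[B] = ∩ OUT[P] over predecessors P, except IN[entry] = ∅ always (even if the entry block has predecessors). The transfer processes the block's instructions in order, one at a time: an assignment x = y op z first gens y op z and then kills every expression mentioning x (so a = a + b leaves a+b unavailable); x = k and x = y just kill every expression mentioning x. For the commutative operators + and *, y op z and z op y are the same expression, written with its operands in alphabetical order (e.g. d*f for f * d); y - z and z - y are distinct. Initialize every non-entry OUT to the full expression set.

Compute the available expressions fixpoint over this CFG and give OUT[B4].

Per-block solution:
  B0: | IN={} | OUT={d+e, e-e}
  B1: | IN={} | OUT={d-c}
  B2: | IN={d-c} | OUT={}
  B3: | IN={} | OUT={}
  B4: | IN={} | OUT={d-d}

Merge at B4: IN[B4] = OUT[B3] = {}
Applying B4's transfer function to that IN value gives OUT[B4] (row B4 above).

Answer: {d-d}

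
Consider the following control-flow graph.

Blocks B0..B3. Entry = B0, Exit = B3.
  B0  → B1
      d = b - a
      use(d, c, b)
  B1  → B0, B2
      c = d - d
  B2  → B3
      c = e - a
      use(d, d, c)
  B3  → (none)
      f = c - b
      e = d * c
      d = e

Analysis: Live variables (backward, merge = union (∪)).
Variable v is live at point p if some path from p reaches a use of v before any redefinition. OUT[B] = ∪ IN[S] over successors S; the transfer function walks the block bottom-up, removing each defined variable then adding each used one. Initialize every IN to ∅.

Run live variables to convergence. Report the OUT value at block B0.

Answer: {a, b, d, e}

Trace:
Fixpoint table:
  B0:  IN={a, b, c, e}  OUT={a, b, d, e}
  B1:  IN={a, b, d, e}  OUT={a, b, c, d, e}
  B2:  IN={a, b, d, e}  OUT={b, c, d}
  B3:  IN={b, c, d}  OUT={}

Merge at B0: OUT[B0] = IN[B1] = {a, b, d, e}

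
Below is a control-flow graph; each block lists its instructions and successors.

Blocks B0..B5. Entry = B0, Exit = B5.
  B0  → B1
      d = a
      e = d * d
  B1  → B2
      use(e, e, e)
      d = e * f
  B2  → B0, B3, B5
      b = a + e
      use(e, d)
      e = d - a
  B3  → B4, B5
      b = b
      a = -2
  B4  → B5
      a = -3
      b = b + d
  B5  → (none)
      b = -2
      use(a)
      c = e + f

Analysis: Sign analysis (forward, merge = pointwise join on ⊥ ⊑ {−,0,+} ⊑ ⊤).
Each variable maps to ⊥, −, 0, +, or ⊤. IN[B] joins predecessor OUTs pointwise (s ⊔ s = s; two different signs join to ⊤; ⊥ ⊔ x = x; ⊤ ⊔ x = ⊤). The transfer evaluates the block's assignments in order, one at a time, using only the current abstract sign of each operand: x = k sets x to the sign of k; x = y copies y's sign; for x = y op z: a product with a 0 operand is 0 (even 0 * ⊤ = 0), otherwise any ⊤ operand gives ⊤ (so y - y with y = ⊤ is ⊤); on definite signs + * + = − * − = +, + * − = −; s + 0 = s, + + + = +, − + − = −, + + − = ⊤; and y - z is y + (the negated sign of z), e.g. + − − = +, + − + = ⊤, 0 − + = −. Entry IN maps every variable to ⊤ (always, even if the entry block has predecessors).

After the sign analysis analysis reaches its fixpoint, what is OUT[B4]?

Per-block solution:
  B0:   IN=(all ⊤)   OUT=(all ⊤)
  B1:   IN=(all ⊤)   OUT=(all ⊤)
  B2:   IN=(all ⊤)   OUT=(all ⊤)
  B3:   IN=(all ⊤)   OUT={a:-; rest ⊤}
  B4:   IN={a:-; rest ⊤}   OUT={a:-; rest ⊤}
  B5:   IN=(all ⊤)   OUT={b:-; rest ⊤}

Merge at B4: IN[B4] = OUT[B3] = {a: -, b: ⊤, c: ⊤, d: ⊤, e: ⊤, f: ⊤}
Applying B4's transfer function to that IN value gives OUT[B4] (row B4 above).

Answer: {a: -, b: ⊤, c: ⊤, d: ⊤, e: ⊤, f: ⊤}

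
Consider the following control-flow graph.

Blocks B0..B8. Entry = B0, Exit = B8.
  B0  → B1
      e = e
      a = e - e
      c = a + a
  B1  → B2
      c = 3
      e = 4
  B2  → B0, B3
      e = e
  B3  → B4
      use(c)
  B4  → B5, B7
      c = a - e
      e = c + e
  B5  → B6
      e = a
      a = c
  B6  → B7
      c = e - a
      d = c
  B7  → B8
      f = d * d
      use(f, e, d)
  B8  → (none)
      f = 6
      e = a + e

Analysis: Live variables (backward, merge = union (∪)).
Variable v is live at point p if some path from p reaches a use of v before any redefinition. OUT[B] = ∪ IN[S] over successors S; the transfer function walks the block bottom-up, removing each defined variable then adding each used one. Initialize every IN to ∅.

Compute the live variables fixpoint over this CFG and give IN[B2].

Converged values:
  B0: | IN={d, e} | OUT={a, d}
  B1: | IN={a, d} | OUT={a, c, d, e}
  B2: | IN={a, c, d, e} | OUT={a, c, d, e}
  B3: | IN={a, c, d, e} | OUT={a, d, e}
  B4: | IN={a, d, e} | OUT={a, c, d, e}
  B5: | IN={a, c} | OUT={a, e}
  B6: | IN={a, e} | OUT={a, d, e}
  B7: | IN={a, d, e} | OUT={a, e}
  B8: | IN={a, e} | OUT={}

Merge at B2: OUT[B2] = IN[B0] ⊔ IN[B3] = {a, c, d, e}
Applying B2's transfer function to that OUT value gives IN[B2] (row B2 above).

Answer: {a, c, d, e}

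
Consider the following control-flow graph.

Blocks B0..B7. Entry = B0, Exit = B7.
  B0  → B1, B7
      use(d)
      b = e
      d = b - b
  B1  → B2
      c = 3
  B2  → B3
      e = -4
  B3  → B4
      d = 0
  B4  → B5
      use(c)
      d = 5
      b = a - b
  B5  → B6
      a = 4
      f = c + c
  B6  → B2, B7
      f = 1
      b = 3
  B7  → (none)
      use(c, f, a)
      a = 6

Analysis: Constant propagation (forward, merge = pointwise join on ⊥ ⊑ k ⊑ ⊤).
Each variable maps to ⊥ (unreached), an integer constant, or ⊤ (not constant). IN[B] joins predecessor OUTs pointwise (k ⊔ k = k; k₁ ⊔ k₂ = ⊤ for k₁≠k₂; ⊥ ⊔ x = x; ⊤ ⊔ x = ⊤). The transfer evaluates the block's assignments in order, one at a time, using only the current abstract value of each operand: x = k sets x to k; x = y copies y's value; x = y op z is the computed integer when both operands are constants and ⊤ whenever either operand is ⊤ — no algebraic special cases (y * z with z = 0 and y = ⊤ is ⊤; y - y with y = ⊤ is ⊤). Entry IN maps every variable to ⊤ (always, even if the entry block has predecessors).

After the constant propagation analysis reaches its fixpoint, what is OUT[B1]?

Fixpoint table:
  B0:  IN=(all ⊤)  OUT=(all ⊤)
  B1:  IN=(all ⊤)  OUT={c:3; rest ⊤}
  B2:  IN={c:3; rest ⊤}  OUT={c:3, e:-4; rest ⊤}
  B3:  IN={c:3, e:-4; rest ⊤}  OUT={c:3, d:0, e:-4; rest ⊤}
  B4:  IN={c:3, d:0, e:-4; rest ⊤}  OUT={c:3, d:5, e:-4; rest ⊤}
  B5:  IN={c:3, d:5, e:-4; rest ⊤}  OUT={a:4, c:3, d:5, e:-4, f:6; rest ⊤}
  B6:  IN={a:4, c:3, d:5, e:-4, f:6; rest ⊤}  OUT={a:4, b:3, c:3, d:5, e:-4, f:1; rest ⊤}
  B7:  IN=(all ⊤)  OUT={a:6; rest ⊤}

Merge at B1: IN[B1] = OUT[B0] = {a: ⊤, b: ⊤, c: ⊤, d: ⊤, e: ⊤, f: ⊤}
Applying B1's transfer function to that IN value gives OUT[B1] (row B1 above).

Answer: {a: ⊤, b: ⊤, c: 3, d: ⊤, e: ⊤, f: ⊤}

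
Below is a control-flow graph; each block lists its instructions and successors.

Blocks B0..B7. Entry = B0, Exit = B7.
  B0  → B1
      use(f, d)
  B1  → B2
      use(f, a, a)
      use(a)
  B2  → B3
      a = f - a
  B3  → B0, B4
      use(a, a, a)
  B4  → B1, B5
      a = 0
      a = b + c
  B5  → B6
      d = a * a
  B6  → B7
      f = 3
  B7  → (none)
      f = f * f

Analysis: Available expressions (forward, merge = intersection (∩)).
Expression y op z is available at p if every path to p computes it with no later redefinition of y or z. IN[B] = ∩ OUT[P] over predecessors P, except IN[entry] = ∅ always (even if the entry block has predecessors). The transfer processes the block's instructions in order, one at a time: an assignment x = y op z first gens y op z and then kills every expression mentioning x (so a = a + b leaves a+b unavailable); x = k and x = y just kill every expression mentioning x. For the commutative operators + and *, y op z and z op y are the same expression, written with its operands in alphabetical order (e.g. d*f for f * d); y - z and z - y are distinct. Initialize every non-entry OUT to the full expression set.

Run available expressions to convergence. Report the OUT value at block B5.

Per-block solution:
  B0:   IN={}   OUT={}
  B1:   IN={}   OUT={}
  B2:   IN={}   OUT={}
  B3:   IN={}   OUT={}
  B4:   IN={}   OUT={b+c}
  B5:   IN={b+c}   OUT={a*a, b+c}
  B6:   IN={a*a, b+c}   OUT={a*a, b+c}
  B7:   IN={a*a, b+c}   OUT={a*a, b+c}

Merge at B5: IN[B5] = OUT[B4] = {b+c}
Applying B5's transfer function to that IN value gives OUT[B5] (row B5 above).

Answer: {a*a, b+c}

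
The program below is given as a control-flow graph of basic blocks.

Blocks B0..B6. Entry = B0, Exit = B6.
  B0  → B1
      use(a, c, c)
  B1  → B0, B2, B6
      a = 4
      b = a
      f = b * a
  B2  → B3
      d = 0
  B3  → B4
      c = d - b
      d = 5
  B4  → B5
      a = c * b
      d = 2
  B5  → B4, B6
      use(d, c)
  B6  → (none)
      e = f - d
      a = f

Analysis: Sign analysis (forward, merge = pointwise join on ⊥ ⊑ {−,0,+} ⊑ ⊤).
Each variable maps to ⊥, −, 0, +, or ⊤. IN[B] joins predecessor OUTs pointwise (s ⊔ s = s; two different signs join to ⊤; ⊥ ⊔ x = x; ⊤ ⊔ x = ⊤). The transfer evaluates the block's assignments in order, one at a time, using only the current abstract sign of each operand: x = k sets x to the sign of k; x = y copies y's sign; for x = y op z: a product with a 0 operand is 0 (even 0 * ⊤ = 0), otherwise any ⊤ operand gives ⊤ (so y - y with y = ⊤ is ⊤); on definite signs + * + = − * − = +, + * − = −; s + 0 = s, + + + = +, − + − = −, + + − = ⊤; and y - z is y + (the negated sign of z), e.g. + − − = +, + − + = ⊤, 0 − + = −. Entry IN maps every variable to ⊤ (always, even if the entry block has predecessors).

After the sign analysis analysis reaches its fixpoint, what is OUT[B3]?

Answer: {a: +, b: +, c: -, d: +, e: ⊤, f: +}

Working:
Converged values:
  B0:   IN=(all ⊤)   OUT=(all ⊤)
  B1:   IN=(all ⊤)   OUT={a:+, b:+, f:+; rest ⊤}
  B2:   IN={a:+, b:+, f:+; rest ⊤}   OUT={a:+, b:+, d:0, f:+; rest ⊤}
  B3:   IN={a:+, b:+, d:0, f:+; rest ⊤}   OUT={a:+, b:+, c:-, d:+, f:+; rest ⊤}
  B4:   IN={b:+, c:-, d:+, f:+; rest ⊤}   OUT={a:-, b:+, c:-, d:+, f:+; rest ⊤}
  B5:   IN={a:-, b:+, c:-, d:+, f:+; rest ⊤}   OUT={a:-, b:+, c:-, d:+, f:+; rest ⊤}
  B6:   IN={b:+, f:+; rest ⊤}   OUT={a:+, b:+, f:+; rest ⊤}

Merge at B3: IN[B3] = OUT[B2] = {a: +, b: +, c: ⊤, d: 0, e: ⊤, f: +}
Applying B3's transfer function to that IN value gives OUT[B3] (row B3 above).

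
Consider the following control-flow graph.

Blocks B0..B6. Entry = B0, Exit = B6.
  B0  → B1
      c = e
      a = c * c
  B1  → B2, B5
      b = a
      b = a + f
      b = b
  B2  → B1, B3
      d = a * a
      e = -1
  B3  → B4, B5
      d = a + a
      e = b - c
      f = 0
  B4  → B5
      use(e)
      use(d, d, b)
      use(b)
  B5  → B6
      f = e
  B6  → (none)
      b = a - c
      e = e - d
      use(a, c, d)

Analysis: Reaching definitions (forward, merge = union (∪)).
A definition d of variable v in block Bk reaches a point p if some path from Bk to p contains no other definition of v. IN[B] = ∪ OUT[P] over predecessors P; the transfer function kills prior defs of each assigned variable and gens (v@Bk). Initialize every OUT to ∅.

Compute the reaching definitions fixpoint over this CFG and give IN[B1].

Answer: {a@B0, b@B1, c@B0, d@B2, e@B2}

Derivation:
Per-block solution:
  B0:  IN={}  OUT={a@B0, c@B0}
  B1:  IN={a@B0, b@B1, c@B0, d@B2, e@B2}  OUT={a@B0, b@B1, c@B0, d@B2, e@B2}
  B2:  IN={a@B0, b@B1, c@B0, d@B2, e@B2}  OUT={a@B0, b@B1, c@B0, d@B2, e@B2}
  B3:  IN={a@B0, b@B1, c@B0, d@B2, e@B2}  OUT={a@B0, b@B1, c@B0, d@B3, e@B3, f@B3}
  B4:  IN={a@B0, b@B1, c@B0, d@B3, e@B3, f@B3}  OUT={a@B0, b@B1, c@B0, d@B3, e@B3, f@B3}
  B5:  IN={a@B0, b@B1, c@B0, d@B2, d@B3, e@B2, e@B3, f@B3}  OUT={a@B0, b@B1, c@B0, d@B2, d@B3, e@B2, e@B3, f@B5}
  B6:  IN={a@B0, b@B1, c@B0, d@B2, d@B3, e@B2, e@B3, f@B5}  OUT={a@B0, b@B6, c@B0, d@B2, d@B3, e@B6, f@B5}

Merge at B1: IN[B1] = OUT[B0] ⊔ OUT[B2] = {a@B0, b@B1, c@B0, d@B2, e@B2}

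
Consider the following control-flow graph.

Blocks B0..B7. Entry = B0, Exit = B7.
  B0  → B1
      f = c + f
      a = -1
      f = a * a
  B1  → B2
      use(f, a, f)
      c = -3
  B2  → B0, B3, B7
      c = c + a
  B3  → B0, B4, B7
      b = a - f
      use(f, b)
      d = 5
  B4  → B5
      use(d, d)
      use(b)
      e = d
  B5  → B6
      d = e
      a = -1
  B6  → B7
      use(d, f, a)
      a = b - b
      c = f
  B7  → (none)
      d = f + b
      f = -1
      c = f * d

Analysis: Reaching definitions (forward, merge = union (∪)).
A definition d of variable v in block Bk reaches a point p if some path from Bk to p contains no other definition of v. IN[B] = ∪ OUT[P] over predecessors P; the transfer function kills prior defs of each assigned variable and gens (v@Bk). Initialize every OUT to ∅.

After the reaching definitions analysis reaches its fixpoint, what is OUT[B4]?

Answer: {a@B0, b@B3, c@B2, d@B3, e@B4, f@B0}

Trace:
Converged values:
  B0: | IN={a@B0, b@B3, c@B2, d@B3, f@B0} | OUT={a@B0, b@B3, c@B2, d@B3, f@B0}
  B1: | IN={a@B0, b@B3, c@B2, d@B3, f@B0} | OUT={a@B0, b@B3, c@B1, d@B3, f@B0}
  B2: | IN={a@B0, b@B3, c@B1, d@B3, f@B0} | OUT={a@B0, b@B3, c@B2, d@B3, f@B0}
  B3: | IN={a@B0, b@B3, c@B2, d@B3, f@B0} | OUT={a@B0, b@B3, c@B2, d@B3, f@B0}
  B4: | IN={a@B0, b@B3, c@B2, d@B3, f@B0} | OUT={a@B0, b@B3, c@B2, d@B3, e@B4, f@B0}
  B5: | IN={a@B0, b@B3, c@B2, d@B3, e@B4, f@B0} | OUT={a@B5, b@B3, c@B2, d@B5, e@B4, f@B0}
  B6: | IN={a@B5, b@B3, c@B2, d@B5, e@B4, f@B0} | OUT={a@B6, b@B3, c@B6, d@B5, e@B4, f@B0}
  B7: | IN={a@B0, a@B6, b@B3, c@B2, c@B6, d@B3, d@B5, e@B4, f@B0} | OUT={a@B0, a@B6, b@B3, c@B7, d@B7, e@B4, f@B7}

Merge at B4: IN[B4] = OUT[B3] = {a@B0, b@B3, c@B2, d@B3, f@B0}
Applying B4's transfer function to that IN value gives OUT[B4] (row B4 above).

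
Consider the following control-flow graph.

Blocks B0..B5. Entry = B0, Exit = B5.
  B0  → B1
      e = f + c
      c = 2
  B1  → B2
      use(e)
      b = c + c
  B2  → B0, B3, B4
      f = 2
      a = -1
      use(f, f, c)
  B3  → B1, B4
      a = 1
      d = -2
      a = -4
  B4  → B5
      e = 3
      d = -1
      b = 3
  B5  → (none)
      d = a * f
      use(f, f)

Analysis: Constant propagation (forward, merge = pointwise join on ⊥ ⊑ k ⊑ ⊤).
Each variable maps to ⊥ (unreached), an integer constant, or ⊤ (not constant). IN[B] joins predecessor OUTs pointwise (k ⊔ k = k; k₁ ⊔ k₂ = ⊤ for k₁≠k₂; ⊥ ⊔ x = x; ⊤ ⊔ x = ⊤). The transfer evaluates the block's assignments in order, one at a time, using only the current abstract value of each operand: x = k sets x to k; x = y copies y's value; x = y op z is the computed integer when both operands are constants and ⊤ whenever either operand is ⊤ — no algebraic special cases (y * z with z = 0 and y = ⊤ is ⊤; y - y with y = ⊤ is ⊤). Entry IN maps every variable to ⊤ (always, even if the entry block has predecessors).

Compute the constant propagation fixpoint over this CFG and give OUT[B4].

Answer: {a: ⊤, b: 3, c: 2, d: -1, e: 3, f: 2}

Derivation:
Converged values:
  B0: | IN=(all ⊤) | OUT={c:2; rest ⊤}
  B1: | IN={c:2; rest ⊤} | OUT={b:4, c:2; rest ⊤}
  B2: | IN={b:4, c:2; rest ⊤} | OUT={a:-1, b:4, c:2, f:2; rest ⊤}
  B3: | IN={a:-1, b:4, c:2, f:2; rest ⊤} | OUT={a:-4, b:4, c:2, d:-2, f:2; rest ⊤}
  B4: | IN={b:4, c:2, f:2; rest ⊤} | OUT={b:3, c:2, d:-1, e:3, f:2; rest ⊤}
  B5: | IN={b:3, c:2, d:-1, e:3, f:2; rest ⊤} | OUT={b:3, c:2, e:3, f:2; rest ⊤}

Merge at B4: IN[B4] = OUT[B2] ⊔ OUT[B3] = {a: ⊤, b: 4, c: 2, d: ⊤, e: ⊤, f: 2}
Applying B4's transfer function to that IN value gives OUT[B4] (row B4 above).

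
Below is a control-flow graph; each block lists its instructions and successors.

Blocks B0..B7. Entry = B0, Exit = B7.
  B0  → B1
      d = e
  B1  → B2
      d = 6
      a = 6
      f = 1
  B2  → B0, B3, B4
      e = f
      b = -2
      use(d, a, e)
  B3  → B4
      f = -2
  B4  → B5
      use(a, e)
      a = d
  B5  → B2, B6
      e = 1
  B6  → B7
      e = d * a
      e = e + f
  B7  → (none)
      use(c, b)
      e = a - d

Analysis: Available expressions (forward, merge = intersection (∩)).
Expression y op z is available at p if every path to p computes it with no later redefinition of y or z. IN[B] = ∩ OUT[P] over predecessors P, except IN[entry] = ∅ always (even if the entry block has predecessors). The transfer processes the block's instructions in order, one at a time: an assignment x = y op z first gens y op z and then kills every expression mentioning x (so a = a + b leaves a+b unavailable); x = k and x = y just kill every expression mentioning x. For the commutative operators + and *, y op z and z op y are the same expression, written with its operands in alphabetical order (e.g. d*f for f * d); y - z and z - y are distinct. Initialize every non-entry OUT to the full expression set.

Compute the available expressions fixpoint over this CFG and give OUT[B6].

Per-block solution:
  B0:  IN={}  OUT={}
  B1:  IN={}  OUT={}
  B2:  IN={}  OUT={}
  B3:  IN={}  OUT={}
  B4:  IN={}  OUT={}
  B5:  IN={}  OUT={}
  B6:  IN={}  OUT={a*d}
  B7:  IN={a*d}  OUT={a*d, a-d}

Merge at B6: IN[B6] = OUT[B5] = {}
Applying B6's transfer function to that IN value gives OUT[B6] (row B6 above).

Answer: {a*d}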